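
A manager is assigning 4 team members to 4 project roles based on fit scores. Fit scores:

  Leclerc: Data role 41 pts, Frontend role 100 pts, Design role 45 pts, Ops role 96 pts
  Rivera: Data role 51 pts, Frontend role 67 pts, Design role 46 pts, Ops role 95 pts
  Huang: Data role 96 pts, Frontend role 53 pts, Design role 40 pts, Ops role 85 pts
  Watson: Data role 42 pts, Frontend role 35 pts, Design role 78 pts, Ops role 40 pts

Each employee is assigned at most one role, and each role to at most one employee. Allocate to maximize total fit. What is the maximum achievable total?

This is a one-to-one assignment (maximum-weight bipartite matching).
Optimal: Leclerc→Frontend role (100 pts), Rivera→Ops role (95 pts), Huang→Data role (96 pts), Watson→Design role (78 pts) — total 100+95+96+78 = 369 pts.
Next-best assignment: Leclerc→Ops role, Rivera→Frontend role, Huang→Data role, Watson→Design role = 337 pts.
Swapping Watson↔Huang (Watson→Data role 42 pts, Huang→Design role 40 pts) loses 92.

Max total: 369 pts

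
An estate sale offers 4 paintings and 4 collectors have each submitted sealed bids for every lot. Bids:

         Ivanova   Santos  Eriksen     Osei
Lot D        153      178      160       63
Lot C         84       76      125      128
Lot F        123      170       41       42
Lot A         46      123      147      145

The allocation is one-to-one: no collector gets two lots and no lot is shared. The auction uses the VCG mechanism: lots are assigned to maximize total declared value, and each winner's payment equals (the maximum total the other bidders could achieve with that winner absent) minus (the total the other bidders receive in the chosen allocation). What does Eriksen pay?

Eriksen pays $17.

Efficient allocation: Ivanova→Lot D ($153), Santos→Lot F ($170), Eriksen→Lot A ($147), Osei→Lot C ($128); total welfare W = $598.
Eriksen receives Lot A at value $147, so the others get W − 147 = $451.
Without Eriksen: best allocation of the remaining 3 bidders over all 4 lots is Ivanova→Lot D ($153), Santos→Lot F ($170), Osei→Lot A ($145), total $468.
VCG payment = (others' best without Eriksen) − (others' welfare with Eriksen) = 468 − 451 = $17.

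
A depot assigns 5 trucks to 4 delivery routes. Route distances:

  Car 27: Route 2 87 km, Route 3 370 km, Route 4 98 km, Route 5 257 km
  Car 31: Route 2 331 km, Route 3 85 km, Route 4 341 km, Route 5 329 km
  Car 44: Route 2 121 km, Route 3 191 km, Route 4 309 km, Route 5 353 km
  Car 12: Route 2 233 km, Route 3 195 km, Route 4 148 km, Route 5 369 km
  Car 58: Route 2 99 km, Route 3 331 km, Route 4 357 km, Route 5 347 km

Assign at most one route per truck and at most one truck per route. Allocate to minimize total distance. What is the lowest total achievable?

Optimal: Car 58→Route 2 (99 km), Car 31→Route 3 (85 km), Car 12→Route 4 (148 km), Car 27→Route 5 (257 km) — total 99+85+148+257 = 589 km.
Row-greedy (each truck in turn takes its cheapest remaining route) gives 850 km, worse by 261.
Next-best assignment: Car 44→Route 2, Car 31→Route 3, Car 12→Route 4, Car 27→Route 5 = 611 km.
No other one-to-one assignment undercuts 589 km.

Min total: 589 km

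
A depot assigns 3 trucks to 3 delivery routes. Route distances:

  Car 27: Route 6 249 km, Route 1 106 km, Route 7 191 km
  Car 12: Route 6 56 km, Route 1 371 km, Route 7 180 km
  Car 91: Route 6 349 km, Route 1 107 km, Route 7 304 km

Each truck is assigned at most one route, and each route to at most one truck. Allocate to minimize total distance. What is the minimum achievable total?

Optimal: Car 27→Route 7 (191 km), Car 12→Route 6 (56 km), Car 91→Route 1 (107 km) — total 191+56+107 = 354 km.
Min-entry greedy (repeatedly take the single cheapest remaining cell) gives 466 km, worse by 112.
Every other assignment is strictly worse.

Min total: 354 km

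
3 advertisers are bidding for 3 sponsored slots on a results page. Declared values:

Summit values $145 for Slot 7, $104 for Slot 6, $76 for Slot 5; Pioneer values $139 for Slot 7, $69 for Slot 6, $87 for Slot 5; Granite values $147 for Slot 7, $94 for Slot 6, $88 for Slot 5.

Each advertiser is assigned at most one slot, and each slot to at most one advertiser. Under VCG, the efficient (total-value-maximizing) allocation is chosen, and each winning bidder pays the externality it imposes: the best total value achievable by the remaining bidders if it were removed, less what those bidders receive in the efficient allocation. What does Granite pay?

Efficient allocation: Summit→Slot 6 ($104), Pioneer→Slot 5 ($87), Granite→Slot 7 ($147); total welfare W = $338.
Granite receives Slot 7 at value $147, so the others get W − 147 = $191.
Without Granite: best allocation of the remaining 2 bidders over all 3 slots is Summit→Slot 6 ($104), Pioneer→Slot 7 ($139), total $243.
VCG payment = (others' best without Granite) − (others' welfare with Granite) = 243 − 191 = $52.

Granite pays $52.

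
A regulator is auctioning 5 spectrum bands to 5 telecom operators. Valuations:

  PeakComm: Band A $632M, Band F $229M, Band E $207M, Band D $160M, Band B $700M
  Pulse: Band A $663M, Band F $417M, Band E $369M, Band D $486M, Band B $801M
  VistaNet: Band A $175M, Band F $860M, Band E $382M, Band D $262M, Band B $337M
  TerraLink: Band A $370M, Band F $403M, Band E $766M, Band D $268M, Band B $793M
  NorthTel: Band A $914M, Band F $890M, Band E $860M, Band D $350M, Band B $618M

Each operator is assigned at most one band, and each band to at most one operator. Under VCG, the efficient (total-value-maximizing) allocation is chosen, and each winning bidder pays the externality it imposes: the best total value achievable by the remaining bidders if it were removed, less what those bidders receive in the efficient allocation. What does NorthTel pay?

NorthTel pays $247M.

Efficient allocation: PeakComm→Band B ($700M), Pulse→Band D ($486M), VistaNet→Band F ($860M), TerraLink→Band E ($766M), NorthTel→Band A ($914M); total welfare W = $3726M.
NorthTel receives Band A at value $914M, so the others get W − 914 = $2812M.
Without NorthTel: best allocation of the remaining 4 bidders over all 5 bands is PeakComm→Band A ($632M), Pulse→Band B ($801M), VistaNet→Band F ($860M), TerraLink→Band E ($766M), total $3059M.
VCG payment = (others' best without NorthTel) − (others' welfare with NorthTel) = 3059 − 2812 = $247M.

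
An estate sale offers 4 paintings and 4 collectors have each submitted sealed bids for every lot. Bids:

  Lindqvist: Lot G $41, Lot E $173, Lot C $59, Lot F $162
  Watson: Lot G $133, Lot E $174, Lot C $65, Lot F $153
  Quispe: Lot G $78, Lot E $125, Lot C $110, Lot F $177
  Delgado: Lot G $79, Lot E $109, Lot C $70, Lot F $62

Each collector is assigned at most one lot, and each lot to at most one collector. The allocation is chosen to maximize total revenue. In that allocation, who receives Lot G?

Watson receives Lot G.

Optimal: Lindqvist→Lot E ($173), Watson→Lot G ($133), Quispe→Lot F ($177), Delgado→Lot C ($70) — total 173+133+177+70 = $553.
Max-entry greedy (repeatedly take the single best remaining cell) gives $489, worse by 64.
Checked against all permutations: $553 is optimal.
Watson's own top lot is Lot E ($174), but forcing Watson→Lot E and reassigning the rest optimally gives only $525 — worse by 28.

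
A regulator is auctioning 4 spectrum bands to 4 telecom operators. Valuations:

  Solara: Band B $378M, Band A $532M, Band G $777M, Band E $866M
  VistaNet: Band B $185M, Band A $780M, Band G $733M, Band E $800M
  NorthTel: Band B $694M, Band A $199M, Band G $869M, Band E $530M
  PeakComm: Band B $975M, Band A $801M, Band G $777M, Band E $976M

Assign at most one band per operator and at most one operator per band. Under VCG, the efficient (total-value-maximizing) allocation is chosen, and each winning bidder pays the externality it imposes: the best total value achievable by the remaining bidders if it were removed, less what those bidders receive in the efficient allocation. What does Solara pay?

Solara pays $20M.

Efficient allocation: Solara→Band E ($866M), VistaNet→Band A ($780M), NorthTel→Band G ($869M), PeakComm→Band B ($975M); total welfare W = $3490M.
Solara receives Band E at value $866M, so the others get W − 866 = $2624M.
Without Solara: best allocation of the remaining 3 bidders over all 4 bands is VistaNet→Band E ($800M), NorthTel→Band G ($869M), PeakComm→Band B ($975M), total $2644M.
VCG payment = (others' best without Solara) − (others' welfare with Solara) = 2644 − 2624 = $20M.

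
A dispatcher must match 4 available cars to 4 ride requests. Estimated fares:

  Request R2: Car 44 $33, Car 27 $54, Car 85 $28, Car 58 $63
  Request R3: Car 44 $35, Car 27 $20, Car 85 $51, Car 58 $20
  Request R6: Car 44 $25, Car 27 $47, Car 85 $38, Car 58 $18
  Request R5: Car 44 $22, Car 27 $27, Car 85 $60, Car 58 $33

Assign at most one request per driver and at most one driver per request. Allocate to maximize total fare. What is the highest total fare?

Optimal: Car 44→Request R3 ($35), Car 27→Request R6 ($47), Car 85→Request R5 ($60), Car 58→Request R2 ($63) — total 35+47+60+63 = $205.
Column-greedy (each request in turn goes to its best remaining driver) gives $183, worse by 22.

Max total: $205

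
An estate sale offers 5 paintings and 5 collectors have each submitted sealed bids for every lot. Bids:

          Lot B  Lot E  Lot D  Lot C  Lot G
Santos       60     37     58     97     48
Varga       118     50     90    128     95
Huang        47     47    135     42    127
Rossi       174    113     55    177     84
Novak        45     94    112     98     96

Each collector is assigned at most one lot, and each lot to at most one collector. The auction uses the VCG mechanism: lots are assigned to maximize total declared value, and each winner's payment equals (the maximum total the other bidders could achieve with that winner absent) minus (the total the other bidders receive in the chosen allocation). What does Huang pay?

Efficient allocation: Santos→Lot C ($97), Varga→Lot G ($95), Huang→Lot D ($135), Rossi→Lot B ($174), Novak→Lot E ($94); total welfare W = $595.
Huang receives Lot D at value $135, so the others get W − 135 = $460.
Without Huang: best allocation of the remaining 4 bidders over all 5 lots is Santos→Lot C ($97), Varga→Lot G ($95), Rossi→Lot B ($174), Novak→Lot D ($112), total $478.
VCG payment = (others' best without Huang) − (others' welfare with Huang) = 478 − 460 = $18.

Huang pays $18.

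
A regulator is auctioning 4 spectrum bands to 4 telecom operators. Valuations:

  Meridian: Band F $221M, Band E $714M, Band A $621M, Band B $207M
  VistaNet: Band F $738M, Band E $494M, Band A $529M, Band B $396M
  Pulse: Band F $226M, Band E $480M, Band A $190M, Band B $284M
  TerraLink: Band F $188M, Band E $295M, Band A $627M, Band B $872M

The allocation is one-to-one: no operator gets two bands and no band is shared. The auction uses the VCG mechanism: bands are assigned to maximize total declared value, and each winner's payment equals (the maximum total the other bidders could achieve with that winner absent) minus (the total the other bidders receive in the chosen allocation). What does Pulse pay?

Pulse pays $93M.

Efficient allocation: Meridian→Band A ($621M), VistaNet→Band F ($738M), Pulse→Band E ($480M), TerraLink→Band B ($872M); total welfare W = $2711M.
Pulse receives Band E at value $480M, so the others get W − 480 = $2231M.
Without Pulse: best allocation of the remaining 3 bidders over all 4 bands is Meridian→Band E ($714M), VistaNet→Band F ($738M), TerraLink→Band B ($872M), total $2324M.
VCG payment = (others' best without Pulse) − (others' welfare with Pulse) = 2324 − 2231 = $93M.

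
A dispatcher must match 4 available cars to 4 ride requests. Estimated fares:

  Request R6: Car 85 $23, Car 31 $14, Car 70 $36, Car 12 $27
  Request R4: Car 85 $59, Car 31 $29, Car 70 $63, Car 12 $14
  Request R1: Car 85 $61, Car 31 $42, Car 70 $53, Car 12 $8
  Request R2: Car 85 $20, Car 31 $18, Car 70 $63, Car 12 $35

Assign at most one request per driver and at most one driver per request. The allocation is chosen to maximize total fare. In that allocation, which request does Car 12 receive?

This is the linear assignment problem.
Optimal: Car 85→Request R4 ($59), Car 31→Request R1 ($42), Car 70→Request R2 ($63), Car 12→Request R6 ($27) — total 59+42+63+27 = $191.
Max-entry greedy (repeatedly take the single best remaining cell) gives $173, worse by 18.
Next-best assignment: Car 85→Request R1, Car 31→Request R4, Car 70→Request R2, Car 12→Request R6 = $180.
Every other assignment is strictly worse.
Car 12's own top request is Request R2 ($35), but forcing Car 12→Request R2 and reassigning the rest optimally gives only $173 — worse by 18.

Car 12 receives Request R6.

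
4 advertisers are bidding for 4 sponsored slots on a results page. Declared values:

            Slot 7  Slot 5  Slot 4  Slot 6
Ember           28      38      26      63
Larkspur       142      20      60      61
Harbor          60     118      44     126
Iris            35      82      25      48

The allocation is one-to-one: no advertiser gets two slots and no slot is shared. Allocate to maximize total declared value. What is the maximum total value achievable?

Treat this as an assignment problem: match each advertiser to one slot.
Optimal: Ember→Slot 4 ($26), Larkspur→Slot 7 ($142), Harbor→Slot 6 ($126), Iris→Slot 5 ($82) — total 26+142+126+82 = $376.
Column-greedy (each slot in turn goes to its best remaining advertiser) gives $334, worse by 42.

Max total: $376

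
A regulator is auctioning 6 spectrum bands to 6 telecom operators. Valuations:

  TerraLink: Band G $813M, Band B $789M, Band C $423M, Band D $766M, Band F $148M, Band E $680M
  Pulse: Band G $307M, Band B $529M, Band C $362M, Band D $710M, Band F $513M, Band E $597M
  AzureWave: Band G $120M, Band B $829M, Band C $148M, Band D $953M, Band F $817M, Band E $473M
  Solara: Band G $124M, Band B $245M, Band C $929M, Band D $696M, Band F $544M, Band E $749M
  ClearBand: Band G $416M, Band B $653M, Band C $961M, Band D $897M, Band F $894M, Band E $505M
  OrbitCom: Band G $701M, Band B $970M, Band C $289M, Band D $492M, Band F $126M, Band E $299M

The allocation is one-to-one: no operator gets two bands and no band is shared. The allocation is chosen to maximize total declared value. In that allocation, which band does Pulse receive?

Optimal: TerraLink→Band G ($813M), Pulse→Band E ($597M), AzureWave→Band D ($953M), Solara→Band C ($929M), ClearBand→Band F ($894M), OrbitCom→Band B ($970M) — total 813+597+953+929+894+970 = $5156M.
Swapping ClearBand↔OrbitCom (ClearBand→Band B $653M, OrbitCom→Band F $126M) loses 1085.
Every other assignment is strictly worse.
Pulse's own top band is Band D ($710M), but forcing Pulse→Band D and reassigning the rest optimally gives only $5020M — worse by 136.

Pulse receives Band E.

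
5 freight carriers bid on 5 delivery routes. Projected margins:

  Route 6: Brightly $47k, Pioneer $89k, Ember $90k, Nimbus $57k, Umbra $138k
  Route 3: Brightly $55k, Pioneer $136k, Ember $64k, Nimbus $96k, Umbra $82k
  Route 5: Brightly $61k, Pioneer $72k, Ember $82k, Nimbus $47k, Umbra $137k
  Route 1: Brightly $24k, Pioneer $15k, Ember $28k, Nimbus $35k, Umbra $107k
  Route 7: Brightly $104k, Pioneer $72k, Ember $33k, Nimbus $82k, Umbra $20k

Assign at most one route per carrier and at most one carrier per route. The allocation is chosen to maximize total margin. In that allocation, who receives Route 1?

Nimbus receives Route 1.

This is the linear assignment problem.
Optimal: Brightly→Route 7 ($104k), Pioneer→Route 3 ($136k), Ember→Route 6 ($90k), Nimbus→Route 1 ($35k), Umbra→Route 5 ($137k) — total 104+136+90+35+137 = $502k.
Column-greedy (each route in turn goes to its best remaining carrier) gives $495k, worse by 7.
Next-best assignment: Brightly→Route 7, Pioneer→Route 3, Ember→Route 5, Nimbus→Route 1, Umbra→Route 6 = $495k.
Swapping Nimbus↔Pioneer (Nimbus→Route 3 $96k, Pioneer→Route 1 $15k) loses 60.
Nimbus's own top route is Route 3 ($96k), but forcing Nimbus→Route 3 and reassigning the rest optimally gives only $478k — worse by 24.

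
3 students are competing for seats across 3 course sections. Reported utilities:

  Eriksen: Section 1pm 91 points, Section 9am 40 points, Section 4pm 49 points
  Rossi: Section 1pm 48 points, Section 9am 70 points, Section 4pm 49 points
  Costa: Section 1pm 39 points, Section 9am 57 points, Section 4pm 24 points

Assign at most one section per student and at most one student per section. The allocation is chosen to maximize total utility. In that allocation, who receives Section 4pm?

Rossi receives Section 4pm.

Optimal: Eriksen→Section 1pm (91 points), Rossi→Section 4pm (49 points), Costa→Section 9am (57 points) — total 91+49+57 = 197 points.
Next-best assignment: Eriksen→Section 1pm, Rossi→Section 9am, Costa→Section 4pm = 185 points.
Checked against all permutations: 197 points is optimal.
Rossi's own top section is Section 9am (70 points), but forcing Rossi→Section 9am and reassigning the rest optimally gives only 185 points — worse by 12.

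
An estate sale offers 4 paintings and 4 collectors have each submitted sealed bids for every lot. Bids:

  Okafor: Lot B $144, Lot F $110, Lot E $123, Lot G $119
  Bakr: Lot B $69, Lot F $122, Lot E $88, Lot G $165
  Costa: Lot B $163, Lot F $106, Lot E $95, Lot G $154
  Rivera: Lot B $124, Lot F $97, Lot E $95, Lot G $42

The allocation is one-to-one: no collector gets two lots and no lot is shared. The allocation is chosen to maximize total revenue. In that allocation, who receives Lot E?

Treat this as an assignment problem: match each collector to one lot.
Optimal: Okafor→Lot E ($123), Bakr→Lot G ($165), Costa→Lot B ($163), Rivera→Lot F ($97) — total 123+165+163+97 = $548.
Row-greedy (each collector in turn takes its best remaining lot) gives $510, worse by 38.
Okafor's own top lot is Lot B ($144), but forcing Okafor→Lot B and reassigning the rest optimally gives only $515 — worse by 33.

Okafor receives Lot E.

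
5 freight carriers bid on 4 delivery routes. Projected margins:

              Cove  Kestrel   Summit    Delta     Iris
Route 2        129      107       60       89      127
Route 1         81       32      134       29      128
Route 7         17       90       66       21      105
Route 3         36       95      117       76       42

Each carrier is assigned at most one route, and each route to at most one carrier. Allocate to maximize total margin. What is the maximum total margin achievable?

Optimal: Cove→Route 2 ($129k), Iris→Route 1 ($128k), Kestrel→Route 7 ($90k), Summit→Route 3 ($117k) — total 129+128+90+117 = $464k.
Row-greedy (each carrier in turn takes its best remaining route) gives $379k, worse by 85.
Next-best assignment: Cove→Route 2, Summit→Route 1, Iris→Route 7, Kestrel→Route 3 = $463k.
Swapping Kestrel↔Iris (Kestrel→Route 1 $32k, Iris→Route 7 $105k) loses 81.
Checked against all permutations: $464k is optimal.

Max total: $464k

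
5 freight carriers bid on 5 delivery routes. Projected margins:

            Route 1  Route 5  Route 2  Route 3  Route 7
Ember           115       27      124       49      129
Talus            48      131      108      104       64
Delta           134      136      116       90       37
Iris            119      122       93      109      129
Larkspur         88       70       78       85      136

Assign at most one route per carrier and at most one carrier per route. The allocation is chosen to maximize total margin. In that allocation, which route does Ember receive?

This is the linear assignment problem.
Optimal: Ember→Route 2 ($124k), Talus→Route 5 ($131k), Delta→Route 1 ($134k), Iris→Route 3 ($109k), Larkspur→Route 7 ($136k) — total 124+131+134+109+136 = $634k.
Row-greedy (each carrier in turn takes its best remaining route) gives $581k, worse by 53.
Swapping Delta↔Talus (Delta→Route 5 $136k, Talus→Route 1 $48k) loses 81.
Checked against all permutations: $634k is optimal.
Ember's own top route is Route 7 ($129k), but forcing Ember→Route 7 and reassigning the rest optimally gives only $581k — worse by 53.

Ember receives Route 2.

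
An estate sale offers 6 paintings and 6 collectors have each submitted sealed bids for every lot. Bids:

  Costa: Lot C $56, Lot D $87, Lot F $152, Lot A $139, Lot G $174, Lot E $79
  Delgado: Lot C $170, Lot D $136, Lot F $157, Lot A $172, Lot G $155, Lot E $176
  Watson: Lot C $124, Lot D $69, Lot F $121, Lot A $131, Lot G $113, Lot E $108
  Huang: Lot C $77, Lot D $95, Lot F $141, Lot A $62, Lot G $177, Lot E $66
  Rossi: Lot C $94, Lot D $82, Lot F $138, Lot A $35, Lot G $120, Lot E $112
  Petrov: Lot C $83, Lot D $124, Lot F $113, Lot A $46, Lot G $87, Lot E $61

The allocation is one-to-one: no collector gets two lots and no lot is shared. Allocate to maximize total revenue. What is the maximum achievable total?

Max total: $878

Optimal: Costa→Lot A ($139), Delgado→Lot E ($176), Watson→Lot C ($124), Huang→Lot G ($177), Rossi→Lot F ($138), Petrov→Lot D ($124) — total 139+176+124+177+138+124 = $878.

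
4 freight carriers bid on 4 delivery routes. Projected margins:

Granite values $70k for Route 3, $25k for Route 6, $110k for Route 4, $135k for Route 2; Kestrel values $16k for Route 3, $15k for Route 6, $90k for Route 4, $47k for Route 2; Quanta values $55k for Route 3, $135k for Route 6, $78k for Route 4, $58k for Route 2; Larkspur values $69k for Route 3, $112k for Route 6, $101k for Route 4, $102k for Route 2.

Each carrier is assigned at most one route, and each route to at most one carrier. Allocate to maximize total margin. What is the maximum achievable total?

Treat this as an assignment problem: match each carrier to one route.
Optimal: Granite→Route 2 ($135k), Kestrel→Route 4 ($90k), Quanta→Route 6 ($135k), Larkspur→Route 3 ($69k) — total 135+90+135+69 = $429k.
Column-greedy (each route in turn goes to its best remaining carrier) gives $353k, worse by 76.
Checked against all permutations: $429k is optimal.

Max total: $429k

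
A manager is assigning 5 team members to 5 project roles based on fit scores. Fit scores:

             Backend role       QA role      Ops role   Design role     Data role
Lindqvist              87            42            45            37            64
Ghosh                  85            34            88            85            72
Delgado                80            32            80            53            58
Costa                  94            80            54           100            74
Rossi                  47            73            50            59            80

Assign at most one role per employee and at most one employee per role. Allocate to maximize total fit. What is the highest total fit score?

Optimal: Lindqvist→Backend role (87 pts), Ghosh→Design role (85 pts), Delgado→Ops role (80 pts), Costa→QA role (80 pts), Rossi→Data role (80 pts) — total 87+85+80+80+80 = 412 pts.
Row-greedy (each employee in turn takes its best remaining role) gives 406 pts, worse by 6.
Checked against all permutations: 412 pts is optimal.

Max total: 412 pts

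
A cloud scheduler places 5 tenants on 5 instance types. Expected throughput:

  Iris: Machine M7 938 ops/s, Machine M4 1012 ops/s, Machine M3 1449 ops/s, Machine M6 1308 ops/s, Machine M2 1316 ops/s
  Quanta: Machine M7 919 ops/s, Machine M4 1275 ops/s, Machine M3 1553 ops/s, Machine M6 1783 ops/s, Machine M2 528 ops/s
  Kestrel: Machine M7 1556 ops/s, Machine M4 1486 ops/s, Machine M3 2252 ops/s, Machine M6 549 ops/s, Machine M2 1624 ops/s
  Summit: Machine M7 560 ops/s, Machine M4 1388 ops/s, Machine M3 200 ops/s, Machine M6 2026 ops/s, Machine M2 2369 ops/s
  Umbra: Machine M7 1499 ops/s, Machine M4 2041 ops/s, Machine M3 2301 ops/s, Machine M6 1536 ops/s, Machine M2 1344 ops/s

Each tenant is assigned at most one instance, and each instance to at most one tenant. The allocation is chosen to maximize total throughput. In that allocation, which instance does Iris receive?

Optimal: Iris→Machine M7 (938 ops/s), Quanta→Machine M6 (1783 ops/s), Kestrel→Machine M3 (2252 ops/s), Summit→Machine M2 (2369 ops/s), Umbra→Machine M4 (2041 ops/s) — total 938+1783+2252+2369+2041 = 9383 ops/s.
Next-best assignment: Iris→Machine M3, Quanta→Machine M6, Kestrel→Machine M7, Summit→Machine M2, Umbra→Machine M4 = 9198 ops/s.
Iris's own top instance is Machine M3 (1449 ops/s), but forcing Iris→Machine M3 and reassigning the rest optimally gives only 9198 ops/s — worse by 185.

Iris receives Machine M7.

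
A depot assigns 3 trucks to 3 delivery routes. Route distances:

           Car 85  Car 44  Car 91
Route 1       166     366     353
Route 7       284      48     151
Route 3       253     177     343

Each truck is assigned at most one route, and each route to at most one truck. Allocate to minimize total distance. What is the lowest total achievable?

Min total: 494 km

This is the linear assignment problem.
Optimal: Car 85→Route 1 (166 km), Car 44→Route 3 (177 km), Car 91→Route 7 (151 km) — total 166+177+151 = 494 km.
Swapping Car 85↔Car 44 (Car 85→Route 3 253 km, Car 44→Route 1 366 km) adds 276.
No other one-to-one assignment undercuts 494 km.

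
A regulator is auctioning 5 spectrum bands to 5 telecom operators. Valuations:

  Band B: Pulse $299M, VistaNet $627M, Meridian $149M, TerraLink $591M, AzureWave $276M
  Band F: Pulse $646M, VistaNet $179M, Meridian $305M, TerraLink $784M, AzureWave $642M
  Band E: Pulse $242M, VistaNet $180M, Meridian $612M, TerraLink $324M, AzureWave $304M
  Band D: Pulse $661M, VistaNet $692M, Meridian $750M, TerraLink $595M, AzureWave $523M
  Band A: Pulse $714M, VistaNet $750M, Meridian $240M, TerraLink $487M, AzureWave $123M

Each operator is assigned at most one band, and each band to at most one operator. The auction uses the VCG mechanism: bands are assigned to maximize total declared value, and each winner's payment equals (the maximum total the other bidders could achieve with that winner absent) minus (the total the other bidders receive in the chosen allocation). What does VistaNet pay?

VistaNet pays $64M.

Efficient allocation: Pulse→Band A ($714M), VistaNet→Band B ($627M), Meridian→Band E ($612M), TerraLink→Band F ($784M), AzureWave→Band D ($523M); total welfare W = $3260M.
VistaNet receives Band B at value $627M, so the others get W − 627 = $2633M.
Without VistaNet: best allocation of the remaining 4 bidders over all 5 bands is Pulse→Band A ($714M), Meridian→Band D ($750M), TerraLink→Band B ($591M), AzureWave→Band F ($642M), total $2697M.
VCG payment = (others' best without VistaNet) − (others' welfare with VistaNet) = 2697 − 2633 = $64M.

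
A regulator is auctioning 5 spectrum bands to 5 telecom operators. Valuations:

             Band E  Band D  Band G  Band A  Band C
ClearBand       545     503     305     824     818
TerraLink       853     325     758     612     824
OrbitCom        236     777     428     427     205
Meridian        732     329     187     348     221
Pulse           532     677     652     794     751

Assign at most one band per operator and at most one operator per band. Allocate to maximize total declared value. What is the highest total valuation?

Maximum total: $3879M

Optimal: ClearBand→Band C ($818M), TerraLink→Band G ($758M), OrbitCom→Band D ($777M), Meridian→Band E ($732M), Pulse→Band A ($794M) — total 818+758+777+732+794 = $3879M.
Max-entry greedy (repeatedly take the single best remaining cell) gives $3392M, worse by 487.
Next-best assignment: ClearBand→Band A, TerraLink→Band G, OrbitCom→Band D, Meridian→Band E, Pulse→Band C = $3842M.
Swapping Meridian↔OrbitCom (Meridian→Band D $329M, OrbitCom→Band E $236M) loses 944.
No other one-to-one assignment exceeds $3879M.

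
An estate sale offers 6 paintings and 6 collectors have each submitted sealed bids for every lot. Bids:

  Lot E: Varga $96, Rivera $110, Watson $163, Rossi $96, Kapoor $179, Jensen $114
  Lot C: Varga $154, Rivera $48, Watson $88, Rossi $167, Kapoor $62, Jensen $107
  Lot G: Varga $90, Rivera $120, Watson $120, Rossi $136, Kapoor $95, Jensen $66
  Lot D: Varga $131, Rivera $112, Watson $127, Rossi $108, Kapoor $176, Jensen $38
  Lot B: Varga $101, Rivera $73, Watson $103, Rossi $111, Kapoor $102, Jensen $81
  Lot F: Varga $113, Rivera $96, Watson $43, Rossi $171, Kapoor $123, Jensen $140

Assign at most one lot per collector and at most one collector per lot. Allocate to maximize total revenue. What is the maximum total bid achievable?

Optimal: Varga→Lot B ($101), Rivera→Lot G ($120), Watson→Lot E ($163), Rossi→Lot C ($167), Kapoor→Lot D ($176), Jensen→Lot F ($140) — total 101+120+163+167+176+140 = $867.
Column-greedy (each lot in turn goes to its best remaining collector) gives $840, worse by 27.
Next-best assignment: Varga→Lot C, Rivera→Lot G, Watson→Lot E, Rossi→Lot F, Kapoor→Lot D, Jensen→Lot B = $865.
Swapping Watson↔Rivera (Watson→Lot G $120, Rivera→Lot E $110) loses 53.
Checked against all permutations: $867 is optimal.

Max total: $867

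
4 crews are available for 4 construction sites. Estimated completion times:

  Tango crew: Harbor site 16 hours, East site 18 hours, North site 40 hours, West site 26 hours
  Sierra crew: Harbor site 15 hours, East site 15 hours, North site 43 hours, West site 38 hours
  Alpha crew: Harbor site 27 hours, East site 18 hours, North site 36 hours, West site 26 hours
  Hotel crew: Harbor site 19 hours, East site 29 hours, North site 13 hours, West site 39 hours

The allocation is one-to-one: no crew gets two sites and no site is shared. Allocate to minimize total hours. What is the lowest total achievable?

Minimum total: 70 hours

Treat this as an assignment problem: match each crew to one site.
Optimal: Tango crew→Harbor site (16 hours), Sierra crew→East site (15 hours), Alpha crew→West site (26 hours), Hotel crew→North site (13 hours) — total 16+15+26+13 = 70 hours.
Column-greedy (each site in turn goes to its cheapest remaining crew) gives 72 hours, worse by 2.
Next-best assignment: Tango crew→East site, Sierra crew→Harbor site, Alpha crew→West site, Hotel crew→North site = 72 hours.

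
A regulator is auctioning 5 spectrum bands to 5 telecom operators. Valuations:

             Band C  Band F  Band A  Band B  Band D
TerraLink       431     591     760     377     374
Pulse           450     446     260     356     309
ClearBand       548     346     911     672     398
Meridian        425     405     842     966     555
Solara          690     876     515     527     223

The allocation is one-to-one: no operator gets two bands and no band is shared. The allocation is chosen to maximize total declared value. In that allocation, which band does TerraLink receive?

TerraLink receives Band D.

Optimal: TerraLink→Band D ($374M), Pulse→Band C ($450M), ClearBand→Band A ($911M), Meridian→Band B ($966M), Solara→Band F ($876M) — total 374+450+911+966+876 = $3577M.
Row-greedy (each operator in turn takes its best remaining band) gives $3313M, worse by 264.
Every other assignment is strictly worse.
TerraLink's own top band is Band A ($760M), but forcing TerraLink→Band A and reassigning the rest optimally gives only $3459M — worse by 118.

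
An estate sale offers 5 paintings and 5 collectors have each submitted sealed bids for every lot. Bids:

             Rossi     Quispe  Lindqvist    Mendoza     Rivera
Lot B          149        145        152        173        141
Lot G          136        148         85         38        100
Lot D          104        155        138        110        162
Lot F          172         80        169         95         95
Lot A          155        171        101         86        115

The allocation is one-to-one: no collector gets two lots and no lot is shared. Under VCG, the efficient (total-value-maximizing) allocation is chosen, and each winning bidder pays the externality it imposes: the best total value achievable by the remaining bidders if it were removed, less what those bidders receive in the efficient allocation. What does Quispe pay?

Efficient allocation: Rossi→Lot G ($136), Quispe→Lot A ($171), Lindqvist→Lot F ($169), Mendoza→Lot B ($173), Rivera→Lot D ($162); total welfare W = $811.
Quispe receives Lot A at value $171, so the others get W − 171 = $640.
Without Quispe: best allocation of the remaining 4 bidders over all 5 lots is Rossi→Lot A ($155), Lindqvist→Lot F ($169), Mendoza→Lot B ($173), Rivera→Lot D ($162), total $659.
VCG payment = (others' best without Quispe) − (others' welfare with Quispe) = 659 − 640 = $19.

Quispe pays $19.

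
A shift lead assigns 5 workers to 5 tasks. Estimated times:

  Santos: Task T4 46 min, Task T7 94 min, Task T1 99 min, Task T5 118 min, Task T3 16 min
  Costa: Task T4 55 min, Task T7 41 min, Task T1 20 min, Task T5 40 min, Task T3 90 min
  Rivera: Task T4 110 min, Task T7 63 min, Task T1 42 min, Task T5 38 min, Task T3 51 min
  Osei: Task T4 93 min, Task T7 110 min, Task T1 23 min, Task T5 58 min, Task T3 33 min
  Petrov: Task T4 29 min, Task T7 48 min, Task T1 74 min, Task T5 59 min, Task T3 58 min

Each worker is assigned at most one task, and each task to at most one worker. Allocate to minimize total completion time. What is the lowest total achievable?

This is the linear assignment problem.
Optimal: Santos→Task T3 (16 min), Costa→Task T7 (41 min), Rivera→Task T5 (38 min), Osei→Task T1 (23 min), Petrov→Task T4 (29 min) — total 16+41+38+23+29 = 147 min.
Next-best assignment: Santos→Task T3, Costa→Task T5, Rivera→Task T7, Osei→Task T1, Petrov→Task T4 = 171 min.
Swapping Santos↔Costa (Santos→Task T7 94 min, Costa→Task T3 90 min) adds 127.

Minimum total: 147 min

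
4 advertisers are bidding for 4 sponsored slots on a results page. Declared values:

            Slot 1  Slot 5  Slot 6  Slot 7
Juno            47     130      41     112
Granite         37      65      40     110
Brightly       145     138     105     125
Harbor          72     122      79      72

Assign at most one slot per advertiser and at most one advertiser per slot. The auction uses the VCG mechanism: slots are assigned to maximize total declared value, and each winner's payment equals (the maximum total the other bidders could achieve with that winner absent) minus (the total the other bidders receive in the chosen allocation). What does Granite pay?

Granite pays $25.

Efficient allocation: Juno→Slot 5 ($130), Granite→Slot 7 ($110), Brightly→Slot 1 ($145), Harbor→Slot 6 ($79); total welfare W = $464.
Granite receives Slot 7 at value $110, so the others get W − 110 = $354.
Without Granite: best allocation of the remaining 3 bidders over all 4 slots is Juno→Slot 7 ($112), Brightly→Slot 1 ($145), Harbor→Slot 5 ($122), total $379.
VCG payment = (others' best without Granite) − (others' welfare with Granite) = 379 − 354 = $25.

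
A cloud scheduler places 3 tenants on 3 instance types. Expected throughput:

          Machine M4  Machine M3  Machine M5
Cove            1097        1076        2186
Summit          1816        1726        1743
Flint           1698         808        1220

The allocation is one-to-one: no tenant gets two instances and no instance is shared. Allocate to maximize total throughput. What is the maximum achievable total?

Optimal: Cove→Machine M5 (2186 ops/s), Summit→Machine M3 (1726 ops/s), Flint→Machine M4 (1698 ops/s) — total 2186+1726+1698 = 5610 ops/s.
Max-entry greedy (repeatedly take the single best remaining cell) gives 4810 ops/s, worse by 800.

Max total: 5610 ops/s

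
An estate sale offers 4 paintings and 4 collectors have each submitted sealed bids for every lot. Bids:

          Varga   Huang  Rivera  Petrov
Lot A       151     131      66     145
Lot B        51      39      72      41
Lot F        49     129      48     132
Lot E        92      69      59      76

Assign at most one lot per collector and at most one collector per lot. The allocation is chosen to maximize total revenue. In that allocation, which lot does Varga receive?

Varga receives Lot E.

This is the linear assignment problem.
Optimal: Varga→Lot E ($92), Huang→Lot F ($129), Rivera→Lot B ($72), Petrov→Lot A ($145) — total 92+129+72+145 = $438.
Max-entry greedy (repeatedly take the single best remaining cell) gives $424, worse by 14.
Next-best assignment: Varga→Lot A, Huang→Lot F, Rivera→Lot B, Petrov→Lot E = $428.
Swapping Huang↔Petrov (Huang→Lot A $131, Petrov→Lot F $132) loses 11.
No other one-to-one assignment exceeds $438.
Varga's own top lot is Lot A ($151), but forcing Varga→Lot A and reassigning the rest optimally gives only $428 — worse by 10.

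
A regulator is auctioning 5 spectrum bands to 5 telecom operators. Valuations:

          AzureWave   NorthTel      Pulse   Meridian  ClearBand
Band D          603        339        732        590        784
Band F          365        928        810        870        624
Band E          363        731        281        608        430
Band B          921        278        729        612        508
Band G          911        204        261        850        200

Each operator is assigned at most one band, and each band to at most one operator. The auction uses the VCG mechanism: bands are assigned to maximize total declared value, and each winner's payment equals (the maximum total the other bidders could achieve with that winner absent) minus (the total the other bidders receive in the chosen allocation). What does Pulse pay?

Efficient allocation: AzureWave→Band B ($921M), NorthTel→Band E ($731M), Pulse→Band F ($810M), Meridian→Band G ($850M), ClearBand→Band D ($784M); total welfare W = $4096M.
Pulse receives Band F at value $810M, so the others get W − 810 = $3286M.
Without Pulse: best allocation of the remaining 4 bidders over all 5 bands is AzureWave→Band B ($921M), NorthTel→Band F ($928M), Meridian→Band G ($850M), ClearBand→Band D ($784M), total $3483M.
VCG payment = (others' best without Pulse) − (others' welfare with Pulse) = 3483 − 3286 = $197M.

Pulse pays $197M.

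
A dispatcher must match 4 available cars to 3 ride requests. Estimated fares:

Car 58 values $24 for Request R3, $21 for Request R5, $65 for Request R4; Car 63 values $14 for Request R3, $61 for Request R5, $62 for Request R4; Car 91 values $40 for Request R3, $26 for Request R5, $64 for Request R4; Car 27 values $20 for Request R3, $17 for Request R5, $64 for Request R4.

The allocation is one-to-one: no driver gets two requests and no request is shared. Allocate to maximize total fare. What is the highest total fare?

Maximum total: $166

This is the linear assignment problem.
Optimal: Car 91→Request R3 ($40), Car 63→Request R5 ($61), Car 58→Request R4 ($65) — total 40+61+65 = $166.
Swapping Car 63↔Car 91 (Car 63→Request R3 $14, Car 91→Request R5 $26) loses 61.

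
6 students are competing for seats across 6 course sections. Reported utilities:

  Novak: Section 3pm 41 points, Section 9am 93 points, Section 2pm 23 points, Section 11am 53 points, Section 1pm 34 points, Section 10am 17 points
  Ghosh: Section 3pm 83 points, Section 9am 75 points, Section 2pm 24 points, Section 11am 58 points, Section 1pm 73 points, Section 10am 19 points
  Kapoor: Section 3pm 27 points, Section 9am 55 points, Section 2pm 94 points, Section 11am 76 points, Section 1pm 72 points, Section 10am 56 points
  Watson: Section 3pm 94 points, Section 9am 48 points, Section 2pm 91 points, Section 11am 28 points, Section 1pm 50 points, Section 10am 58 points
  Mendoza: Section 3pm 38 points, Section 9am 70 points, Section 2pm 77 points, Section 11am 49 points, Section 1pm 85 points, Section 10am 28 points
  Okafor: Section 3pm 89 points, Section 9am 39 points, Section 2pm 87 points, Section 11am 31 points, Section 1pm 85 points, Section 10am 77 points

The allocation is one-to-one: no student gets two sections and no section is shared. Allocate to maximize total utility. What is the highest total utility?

Max total: 505 points

Optimal: Novak→Section 9am (93 points), Ghosh→Section 3pm (83 points), Kapoor→Section 11am (76 points), Watson→Section 2pm (91 points), Mendoza→Section 1pm (85 points), Okafor→Section 10am (77 points) — total 93+83+76+91+85+77 = 505 points.
Column-greedy (each section in turn goes to its best remaining student) gives 501 points, worse by 4.
Next-best assignment: Novak→Section 9am, Ghosh→Section 11am, Kapoor→Section 2pm, Watson→Section 3pm, Mendoza→Section 1pm, Okafor→Section 10am = 501 points.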